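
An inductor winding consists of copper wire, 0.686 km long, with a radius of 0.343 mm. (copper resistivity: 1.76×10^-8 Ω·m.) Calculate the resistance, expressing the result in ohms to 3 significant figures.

A = πr² = π(3.4300e-04 m)² = 3.696e-07 m²
R = ρL/A = (1.76×10^-8)(686 m)/(3.696e-07 m²) = 32.7 Ω

32.7 Ω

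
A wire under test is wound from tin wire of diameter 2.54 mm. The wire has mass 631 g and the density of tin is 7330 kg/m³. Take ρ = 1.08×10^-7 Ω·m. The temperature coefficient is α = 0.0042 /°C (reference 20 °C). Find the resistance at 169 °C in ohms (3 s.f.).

0.589 Ω

A = π(d/2)² = π(1.2700e-03 m)² = 5.0671e-06 m²
L = m/(density·A) = 0.631/(7330×5.0671e-06) = 16.99 m
R = ρL/A = (1.08×10^-7)(16.99)/(5.0671e-06) = 0.3621 Ω
R(169 °C) = 0.3621 × (1 + 0.0042×149) = 0.589 Ω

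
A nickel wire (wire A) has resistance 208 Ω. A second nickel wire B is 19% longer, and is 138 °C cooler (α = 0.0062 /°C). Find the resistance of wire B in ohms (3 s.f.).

R ∝ ρL/d² with ρ ∝ (1+αΔT), so R_B/R_A = (1 + 19/100) × (1 − 0.0062×138)
= 1.19 × 0.1444 = 0.1718
R_B = 0.1718 × 208 = 35.7 Ω

35.7 Ω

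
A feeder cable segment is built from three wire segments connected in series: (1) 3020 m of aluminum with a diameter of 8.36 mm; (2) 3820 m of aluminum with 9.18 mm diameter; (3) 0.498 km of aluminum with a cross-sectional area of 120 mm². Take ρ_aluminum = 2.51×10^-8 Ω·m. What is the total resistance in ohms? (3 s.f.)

Seg 1: A = π(d/2)² = π(4.1800e-03 m)² = 5.489e-05 m²
R_1 = (2.51×10^-8)(3020)/(5.489e-05) = 1.381 Ω
Seg 2: A = π(d/2)² = π(4.5900e-03 m)² = 6.619e-05 m²
R_2 = (2.51×10^-8)(3820)/(6.619e-05) = 1.449 Ω
Seg 3: A = 120 mm² = 1.200e-04 m²
R_3 = (2.51×10^-8)(498)/(1.200e-04) = 0.1042 Ω
R_total = R_1 + R_2 + R_3 = 2.93 Ω

2.93 Ω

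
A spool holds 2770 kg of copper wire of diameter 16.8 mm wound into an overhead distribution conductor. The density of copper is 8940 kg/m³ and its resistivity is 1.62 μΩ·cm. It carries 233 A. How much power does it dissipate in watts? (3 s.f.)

5550 W

ρ = 1.62 μΩ·cm = 1.62×10^-8 Ω·m
A = π(d/2)² = π(8.4000e-03 m)² = 2.2167e-04 m²
L = m/(density·A) = 2770/(8940×2.2167e-04) = 1398 m
R = ρL/A = (1.62×10^-8)(1398)/(2.2167e-04) = 0.1022 Ω
P = I²R = (233)² × 0.1022 = 5550 W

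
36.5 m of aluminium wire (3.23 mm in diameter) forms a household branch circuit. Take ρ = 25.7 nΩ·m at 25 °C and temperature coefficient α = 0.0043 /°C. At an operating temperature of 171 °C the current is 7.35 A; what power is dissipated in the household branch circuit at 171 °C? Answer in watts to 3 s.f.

ρ = 25.7 nΩ·m = 2.57×10^-8 Ω·m
A = π(d/2)² = π(1.6150e-03 m)² = 8.194e-06 m²
R₍25₎ = ρL/A = (2.57×10^-8)(36.5)/(8.194e-06) = 0.1145 Ω
R₍171₎ = R₍25₎(1 + αΔT) = 0.1145 × (1 + 0.0043×146) = 0.1864 Ω
P = I²R = (7.35)² × 0.1864 = 10.1 W

10.1 W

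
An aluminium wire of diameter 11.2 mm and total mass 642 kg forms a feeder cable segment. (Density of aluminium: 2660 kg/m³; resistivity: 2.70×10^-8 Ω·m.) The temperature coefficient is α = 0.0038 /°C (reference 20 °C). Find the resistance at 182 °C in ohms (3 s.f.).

1.08 Ω

A = π(d/2)² = π(5.6000e-03 m)² = 9.8520e-05 m²
L = m/(density·A) = 642/(2660×9.8520e-05) = 2450 m
R = ρL/A = (2.70×10^-8)(2450)/(9.8520e-05) = 0.6714 Ω
R(182 °C) = 0.6714 × (1 + 0.0038×162) = 1.08 Ω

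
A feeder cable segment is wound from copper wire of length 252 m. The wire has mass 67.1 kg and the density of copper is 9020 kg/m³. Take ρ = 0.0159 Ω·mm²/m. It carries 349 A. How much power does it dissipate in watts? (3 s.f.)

16500 W

ρ = 0.0159 Ω·mm²/m = 1.59×10^-8 Ω·m
A = m/(density·L) = 67.1/(9020×252) = 2.9520e-05 m²
R = ρL/A = (1.59×10^-8)(252)/(2.9520e-05) = 0.1357 Ω
P = I²R = (349)² × 0.1357 = 16500 W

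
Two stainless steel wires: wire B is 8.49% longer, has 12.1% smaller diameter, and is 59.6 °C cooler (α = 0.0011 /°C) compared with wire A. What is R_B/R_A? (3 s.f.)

R ∝ ρL/d² with ρ ∝ (1+αΔT), so R_B/R_A = (1 + 8.49/100) × (1 − 12.1/100)⁻² × (1 − 0.0011×59.6)
= 1.085 × 1.294 × 0.9344 = 1.31

1.31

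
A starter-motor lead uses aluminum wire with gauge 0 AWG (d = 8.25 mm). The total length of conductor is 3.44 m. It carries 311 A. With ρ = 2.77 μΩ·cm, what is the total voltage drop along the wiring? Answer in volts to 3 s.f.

0.554 V

ρ = 2.77 μΩ·cm = 2.77×10^-8 Ω·m
A = π(8.25/2 mm)² = π(4.1250e-03 m)² = 5.346e-05 m²
R = ρL/A = (2.77×10^-8)(3.44)/(5.346e-05) = 0.001783 Ω
V = IR = 311 × 0.001783 = 0.554 V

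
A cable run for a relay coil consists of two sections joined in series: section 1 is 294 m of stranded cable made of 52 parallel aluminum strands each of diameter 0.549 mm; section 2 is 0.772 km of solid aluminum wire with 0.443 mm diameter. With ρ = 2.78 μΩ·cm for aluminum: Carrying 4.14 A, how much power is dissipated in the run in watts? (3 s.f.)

ρ = 2.78 μΩ·cm = 2.78×10^-8 Ω·m
Section 1: A_strand = π(2.7450e-04)² = 2.367e-07 m²; R₁ = ρL/(N·A_s) = (2.78×10^-8)(294)/(52×2.367e-07) = 0.664 Ω
Section 2: A = π(d/2)² = π(2.2150e-04 m)² = 1.541e-07 m²
R₂ = (2.78×10^-8)(772)/(1.541e-07) = 139.2 Ω
R = R₁ + R₂ = 139.9 Ω
P = I²R = (4.14)² × 139.9 = 2400 W

2400 W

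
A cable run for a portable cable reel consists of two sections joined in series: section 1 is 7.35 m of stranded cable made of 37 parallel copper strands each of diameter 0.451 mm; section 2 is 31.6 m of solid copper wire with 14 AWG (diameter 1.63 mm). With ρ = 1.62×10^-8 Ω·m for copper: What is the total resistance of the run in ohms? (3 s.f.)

Section 1: A_strand = π(2.2550e-04)² = 1.598e-07 m²; R₁ = ρL/(N·A_s) = (1.62×10^-8)(7.35)/(37×1.598e-07) = 0.02014 Ω
Section 2: A = π(1.63/2 mm)² = π(8.1500e-04 m)² = 2.087e-06 m²
R₂ = (1.62×10^-8)(31.6)/(2.087e-06) = 0.2453 Ω
R = R₁ + R₂ = 0.265 Ω

0.265 Ω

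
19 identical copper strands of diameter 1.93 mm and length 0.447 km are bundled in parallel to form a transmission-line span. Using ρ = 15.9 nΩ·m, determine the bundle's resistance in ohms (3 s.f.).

ρ = 15.9 nΩ·m = 1.59×10^-8 Ω·m
A_strand = π(9.6500e-04 m)² = 2.926e-06 m²
R_strand = ρL/A = (1.59×10^-8)(447)/(2.926e-06) = 2.429 Ω
R_total = R_strand/N = 2.429/19 = 0.128 Ω

0.128 Ω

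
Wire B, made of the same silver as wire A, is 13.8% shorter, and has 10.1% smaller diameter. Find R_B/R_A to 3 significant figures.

1.07

R ∝ L/d², so R_B/R_A = (1 − 13.8/100) × (1 − 10.1/100)⁻²
= 0.862 × 1.237 = 1.07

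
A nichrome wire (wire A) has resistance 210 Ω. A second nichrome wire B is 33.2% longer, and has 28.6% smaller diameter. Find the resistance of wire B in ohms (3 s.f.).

R ∝ L/d², so R_B/R_A = (1 + 33.2/100) × (1 − 28.6/100)⁻²
= 1.332 × 1.962 = 2.613
R_B = 2.613 × 210 = 549 Ω

549 Ω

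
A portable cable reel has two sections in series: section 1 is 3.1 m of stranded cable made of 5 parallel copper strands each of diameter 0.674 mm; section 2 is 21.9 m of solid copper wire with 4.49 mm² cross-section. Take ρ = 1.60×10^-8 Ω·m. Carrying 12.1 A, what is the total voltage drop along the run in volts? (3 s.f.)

Section 1: A_strand = π(3.3700e-04)² = 3.568e-07 m²; R₁ = ρL/(N·A_s) = (1.60×10^-8)(3.1)/(5×3.568e-07) = 0.0278 Ω
Section 2: A = 4.49 mm² = 4.490e-06 m²
R₂ = (1.60×10^-8)(21.9)/(4.490e-06) = 0.07804 Ω
R = R₁ + R₂ = 0.1058 Ω
V = IR = 12.1 × 0.1058 = 1.28 V

1.28 V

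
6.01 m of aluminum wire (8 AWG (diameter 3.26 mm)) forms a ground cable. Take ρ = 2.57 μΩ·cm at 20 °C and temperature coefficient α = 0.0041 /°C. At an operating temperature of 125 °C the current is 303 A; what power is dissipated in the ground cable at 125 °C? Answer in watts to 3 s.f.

ρ = 2.57 μΩ·cm = 2.57×10^-8 Ω·m
A = π(3.26/2 mm)² = π(1.6300e-03 m)² = 8.347e-06 m²
R₍20₎ = ρL/A = (2.57×10^-8)(6.01)/(8.347e-06) = 0.0185 Ω
R₍125₎ = R₍20₎(1 + αΔT) = 0.0185 × (1 + 0.0041×105) = 0.02647 Ω
P = I²R = (303)² × 0.02647 = 2430 W

2430 W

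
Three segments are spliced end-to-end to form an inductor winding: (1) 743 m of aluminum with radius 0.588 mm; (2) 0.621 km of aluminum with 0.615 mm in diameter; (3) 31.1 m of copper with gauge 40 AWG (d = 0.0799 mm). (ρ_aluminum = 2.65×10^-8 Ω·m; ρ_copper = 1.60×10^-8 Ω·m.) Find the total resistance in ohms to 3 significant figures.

Seg 1: A = πr² = π(5.8800e-04 m)² = 1.086e-06 m²
R_1 = (2.65×10^-8)(743)/(1.086e-06) = 18.13 Ω
Seg 2: A = π(d/2)² = π(3.0750e-04 m)² = 2.971e-07 m²
R_2 = (2.65×10^-8)(621)/(2.971e-07) = 55.4 Ω
Seg 3: A = π(0.0799/2 mm)² = π(3.9950e-05 m)² = 5.014e-09 m²
R_3 = (1.60×10^-8)(31.1)/(5.014e-09) = 99.24 Ω
R_total = R_1 + R_2 + R_3 = 173 Ω

173 Ω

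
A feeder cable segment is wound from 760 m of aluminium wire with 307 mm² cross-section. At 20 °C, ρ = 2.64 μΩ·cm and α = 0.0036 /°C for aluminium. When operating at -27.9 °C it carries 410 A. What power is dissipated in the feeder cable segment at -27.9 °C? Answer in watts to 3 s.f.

9090 W

ρ = 2.64 μΩ·cm = 2.64×10^-8 Ω·m
A = 307 mm² = 3.070e-04 m²
R₍20₎ = ρL/A = (2.64×10^-8)(760)/(3.070e-04) = 0.06536 Ω
R₍-27.9₎ = R₍20₎(1 + αΔT) = 0.06536 × (1 + 0.0036×-47.9) = 0.05409 Ω
P = I²R = (410)² × 0.05409 = 9090 W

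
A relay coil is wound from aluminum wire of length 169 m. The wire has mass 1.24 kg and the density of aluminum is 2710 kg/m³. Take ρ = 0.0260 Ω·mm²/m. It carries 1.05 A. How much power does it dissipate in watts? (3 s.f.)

ρ = 0.0260 Ω·mm²/m = 2.60×10^-8 Ω·m
A = m/(density·L) = 1.24/(2710×169) = 2.7075e-06 m²
R = ρL/A = (2.60×10^-8)(169)/(2.7075e-06) = 1.623 Ω
P = I²R = (1.05)² × 1.623 = 1.79 W

1.79 W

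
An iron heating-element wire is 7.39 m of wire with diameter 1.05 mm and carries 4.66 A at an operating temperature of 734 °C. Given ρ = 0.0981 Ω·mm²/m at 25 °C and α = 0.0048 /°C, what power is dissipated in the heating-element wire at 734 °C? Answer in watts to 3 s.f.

ρ = 0.0981 Ω·mm²/m = 9.81×10^-8 Ω·m
A = π(d/2)² = π(5.2500e-04 m)² = 8.659e-07 m²
R₍25₎ = ρL/A = (9.81×10^-8)(7.39)/(8.659e-07) = 0.8372 Ω
R₍734₎ = R₍25₎(1 + αΔT) = 0.8372 × (1 + 0.0048×709) = 3.686 Ω
P = I²R = (4.66)² × 3.686 = 80.1 W

80.1 W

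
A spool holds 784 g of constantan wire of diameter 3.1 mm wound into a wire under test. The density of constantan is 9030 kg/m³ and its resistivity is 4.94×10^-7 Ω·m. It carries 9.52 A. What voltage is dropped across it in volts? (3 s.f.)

A = π(d/2)² = π(1.5500e-03 m)² = 7.5477e-06 m²
L = m/(density·A) = 0.784/(9030×7.5477e-06) = 11.5 m
R = ρL/A = (4.94×10^-7)(11.5)/(7.5477e-06) = 0.7529 Ω
V = IR = 9.52 × 0.7529 = 7.17 V

7.17 V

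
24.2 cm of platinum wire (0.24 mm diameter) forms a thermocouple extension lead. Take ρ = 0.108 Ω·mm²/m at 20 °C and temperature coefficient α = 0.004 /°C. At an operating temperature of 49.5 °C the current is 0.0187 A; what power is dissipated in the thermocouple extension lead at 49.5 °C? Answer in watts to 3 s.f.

2.26×10^-4 W

ρ = 0.108 Ω·mm²/m = 1.08×10^-7 Ω·m
A = π(d/2)² = π(1.2000e-04 m)² = 4.524e-08 m²
R₍20₎ = ρL/A = (1.08×10^-7)(0.242)/(4.524e-08) = 0.5777 Ω
R₍49.5₎ = R₍20₎(1 + αΔT) = 0.5777 × (1 + 0.004×29.5) = 0.6459 Ω
P = I²R = (0.0187)² × 0.6459 = 2.26×10^-4 W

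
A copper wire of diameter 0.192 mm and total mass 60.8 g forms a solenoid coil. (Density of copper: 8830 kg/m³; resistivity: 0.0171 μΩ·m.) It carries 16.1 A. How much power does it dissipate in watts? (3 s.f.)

36400 W

ρ = 0.0171 μΩ·m = 1.71×10^-8 Ω·m
A = π(d/2)² = π(9.6000e-05 m)² = 2.8953e-08 m²
L = m/(density·A) = 0.0608/(8830×2.8953e-08) = 237.8 m
R = ρL/A = (1.71×10^-8)(237.8)/(2.8953e-08) = 140.5 Ω
P = I²R = (16.1)² × 140.5 = 36400 W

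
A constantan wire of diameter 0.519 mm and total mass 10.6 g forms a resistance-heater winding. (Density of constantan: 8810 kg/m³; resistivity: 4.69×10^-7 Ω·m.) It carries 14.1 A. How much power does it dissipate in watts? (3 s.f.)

A = π(d/2)² = π(2.5950e-04 m)² = 2.1156e-07 m²
L = m/(density·A) = 0.0106/(8810×2.1156e-07) = 5.687 m
R = ρL/A = (4.69×10^-7)(5.687)/(2.1156e-07) = 12.61 Ω
P = I²R = (14.1)² × 12.61 = 2510 W

2510 W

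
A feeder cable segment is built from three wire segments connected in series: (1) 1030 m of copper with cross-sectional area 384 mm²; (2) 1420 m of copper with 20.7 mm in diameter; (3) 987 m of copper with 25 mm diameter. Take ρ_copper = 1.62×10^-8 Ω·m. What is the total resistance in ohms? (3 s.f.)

Seg 1: A = 384 mm² = 3.840e-04 m²
R_1 = (1.62×10^-8)(1030)/(3.840e-04) = 0.04345 Ω
Seg 2: A = π(d/2)² = π(1.0350e-02 m)² = 3.365e-04 m²
R_2 = (1.62×10^-8)(1420)/(3.365e-04) = 0.06836 Ω
Seg 3: A = π(d/2)² = π(1.2500e-02 m)² = 4.909e-04 m²
R_3 = (1.62×10^-8)(987)/(4.909e-04) = 0.03257 Ω
R_total = R_1 + R_2 + R_3 = 0.144 Ω

0.144 Ω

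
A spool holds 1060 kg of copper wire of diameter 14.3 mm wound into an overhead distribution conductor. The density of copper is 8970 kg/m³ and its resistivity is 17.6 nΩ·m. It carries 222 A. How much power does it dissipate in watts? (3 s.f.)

ρ = 17.6 nΩ·m = 1.76×10^-8 Ω·m
A = π(d/2)² = π(7.1500e-03 m)² = 1.6061e-04 m²
L = m/(density·A) = 1060/(8970×1.6061e-04) = 735.8 m
R = ρL/A = (1.76×10^-8)(735.8)/(1.6061e-04) = 0.08063 Ω
P = I²R = (222)² × 0.08063 = 3970 W

3970 W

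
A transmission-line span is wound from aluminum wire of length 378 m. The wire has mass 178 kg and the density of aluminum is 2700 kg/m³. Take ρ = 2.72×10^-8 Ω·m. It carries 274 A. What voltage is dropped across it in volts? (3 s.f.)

A = m/(density·L) = 178/(2700×378) = 1.7441e-04 m²
R = ρL/A = (2.72×10^-8)(378)/(1.7441e-04) = 0.05895 Ω
V = IR = 274 × 0.05895 = 16.2 V

16.2 V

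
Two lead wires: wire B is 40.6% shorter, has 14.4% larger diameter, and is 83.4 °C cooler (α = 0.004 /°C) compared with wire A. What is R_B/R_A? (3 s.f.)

0.302

R ∝ ρL/d² with ρ ∝ (1+αΔT), so R_B/R_A = (1 − 40.6/100) × (1 + 14.4/100)⁻² × (1 − 0.004×83.4)
= 0.594 × 0.7641 × 0.6664 = 0.302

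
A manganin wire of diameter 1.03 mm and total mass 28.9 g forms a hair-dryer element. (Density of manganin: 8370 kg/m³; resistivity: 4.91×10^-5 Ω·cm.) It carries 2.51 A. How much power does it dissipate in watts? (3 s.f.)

15.4 W

ρ = 4.91×10^-5 Ω·cm = 4.91×10^-7 Ω·m
A = π(d/2)² = π(5.1500e-04 m)² = 8.3323e-07 m²
L = m/(density·A) = 0.0289/(8370×8.3323e-07) = 4.144 m
R = ρL/A = (4.91×10^-7)(4.144)/(8.3323e-07) = 2.442 Ω
P = I²R = (2.51)² × 2.442 = 15.4 W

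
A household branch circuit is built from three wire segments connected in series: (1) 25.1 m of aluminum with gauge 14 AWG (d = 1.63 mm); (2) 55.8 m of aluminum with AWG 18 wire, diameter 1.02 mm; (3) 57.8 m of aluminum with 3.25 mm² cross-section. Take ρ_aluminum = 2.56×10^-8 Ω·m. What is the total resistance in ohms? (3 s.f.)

Seg 1: A = π(1.63/2 mm)² = π(8.1500e-04 m)² = 2.087e-06 m²
R_1 = (2.56×10^-8)(25.1)/(2.087e-06) = 0.3079 Ω
Seg 2: A = π(1.02/2 mm)² = π(5.1000e-04 m)² = 8.171e-07 m²
R_2 = (2.56×10^-8)(55.8)/(8.171e-07) = 1.748 Ω
Seg 3: A = 3.25 mm² = 3.250e-06 m²
R_3 = (2.56×10^-8)(57.8)/(3.250e-06) = 0.4553 Ω
R_total = R_1 + R_2 + R_3 = 2.51 Ω

2.51 Ω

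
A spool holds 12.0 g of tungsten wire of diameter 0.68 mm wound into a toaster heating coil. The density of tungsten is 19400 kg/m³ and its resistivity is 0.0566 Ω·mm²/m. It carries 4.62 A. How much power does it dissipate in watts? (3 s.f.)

5.67 W

ρ = 0.0566 Ω·mm²/m = 5.66×10^-8 Ω·m
A = π(d/2)² = π(3.4000e-04 m)² = 3.6317e-07 m²
L = m/(density·A) = 0.012/(19400×3.6317e-07) = 1.703 m
R = ρL/A = (5.66×10^-8)(1.703)/(3.6317e-07) = 0.2654 Ω
P = I²R = (4.62)² × 0.2654 = 5.67 W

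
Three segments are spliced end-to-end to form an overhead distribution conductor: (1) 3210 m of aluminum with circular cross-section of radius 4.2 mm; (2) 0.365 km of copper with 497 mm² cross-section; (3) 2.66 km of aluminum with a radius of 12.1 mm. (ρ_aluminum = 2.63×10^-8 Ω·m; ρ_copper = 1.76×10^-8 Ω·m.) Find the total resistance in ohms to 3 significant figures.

Seg 1: A = πr² = π(4.2000e-03 m)² = 5.542e-05 m²
R_1 = (2.63×10^-8)(3210)/(5.542e-05) = 1.523 Ω
Seg 2: A = 497 mm² = 4.970e-04 m²
R_2 = (1.76×10^-8)(365)/(4.970e-04) = 0.01293 Ω
Seg 3: A = πr² = π(1.2100e-02 m)² = 4.600e-04 m²
R_3 = (2.63×10^-8)(2660)/(4.600e-04) = 0.1521 Ω
R_total = R_1 + R_2 + R_3 = 1.69 Ω

1.69 Ω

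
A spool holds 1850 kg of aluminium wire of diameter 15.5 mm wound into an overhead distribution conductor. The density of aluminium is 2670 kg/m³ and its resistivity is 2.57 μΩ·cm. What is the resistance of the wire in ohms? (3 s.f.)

ρ = 2.57 μΩ·cm = 2.57×10^-8 Ω·m
A = π(d/2)² = π(7.7500e-03 m)² = 1.8869e-04 m²
L = m/(density·A) = 1850/(2670×1.8869e-04) = 3672 m
R = ρL/A = (2.57×10^-8)(3672)/(1.8869e-04) = 0.500 Ω

0.500 Ω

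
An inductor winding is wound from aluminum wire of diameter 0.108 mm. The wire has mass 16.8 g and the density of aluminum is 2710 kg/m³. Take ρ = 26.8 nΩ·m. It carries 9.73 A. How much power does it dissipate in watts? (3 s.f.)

1.87×10^5 W

ρ = 26.8 nΩ·m = 2.68×10^-8 Ω·m
A = π(d/2)² = π(5.4000e-05 m)² = 9.1609e-09 m²
L = m/(density·A) = 0.0168/(2710×9.1609e-09) = 676.7 m
R = ρL/A = (2.68×10^-8)(676.7)/(9.1609e-09) = 1980 Ω
P = I²R = (9.73)² × 1980 = 1.87×10^5 W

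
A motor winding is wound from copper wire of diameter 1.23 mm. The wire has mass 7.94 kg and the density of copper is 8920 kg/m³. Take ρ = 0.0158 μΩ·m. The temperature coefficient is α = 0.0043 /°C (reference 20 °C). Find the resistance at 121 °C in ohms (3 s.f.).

14.3 Ω

ρ = 0.0158 μΩ·m = 1.58×10^-8 Ω·m
A = π(d/2)² = π(6.1500e-04 m)² = 1.1882e-06 m²
L = m/(density·A) = 7.94/(8920×1.1882e-06) = 749.1 m
R = ρL/A = (1.58×10^-8)(749.1)/(1.1882e-06) = 9.961 Ω
R(121 °C) = 9.961 × (1 + 0.0043×101) = 14.3 Ω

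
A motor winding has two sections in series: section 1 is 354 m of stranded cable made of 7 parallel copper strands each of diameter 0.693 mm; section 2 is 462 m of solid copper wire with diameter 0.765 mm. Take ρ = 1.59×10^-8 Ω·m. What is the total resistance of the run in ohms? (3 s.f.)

18.1 Ω

Section 1: A_strand = π(3.4650e-04)² = 3.772e-07 m²; R₁ = ρL/(N·A_s) = (1.59×10^-8)(354)/(7×3.772e-07) = 2.132 Ω
Section 2: A = π(d/2)² = π(3.8250e-04 m)² = 4.596e-07 m²
R₂ = (1.59×10^-8)(462)/(4.596e-07) = 15.98 Ω
R = R₁ + R₂ = 18.1 Ω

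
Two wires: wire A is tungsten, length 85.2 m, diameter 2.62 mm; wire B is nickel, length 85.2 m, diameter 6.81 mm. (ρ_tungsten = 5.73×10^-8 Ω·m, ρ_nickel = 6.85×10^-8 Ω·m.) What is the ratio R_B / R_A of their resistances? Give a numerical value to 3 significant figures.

R ∝ ρL/d², so R_B/R_A = (ρ_B/ρ_A) × (d_A/d_B)²
= (6.85×10^-8/5.73×10^-8) × (2.62/6.81)² = 0.177

0.177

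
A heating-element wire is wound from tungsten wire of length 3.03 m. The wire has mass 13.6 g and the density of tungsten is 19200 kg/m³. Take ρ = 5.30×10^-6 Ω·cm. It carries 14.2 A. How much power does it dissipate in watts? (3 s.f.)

139 W

ρ = 5.30×10^-6 Ω·cm = 5.30×10^-8 Ω·m
A = m/(density·L) = 0.0136/(19200×3.03) = 2.3377e-07 m²
R = ρL/A = (5.30×10^-8)(3.03)/(2.3377e-07) = 0.6869 Ω
P = I²R = (14.2)² × 0.6869 = 139 W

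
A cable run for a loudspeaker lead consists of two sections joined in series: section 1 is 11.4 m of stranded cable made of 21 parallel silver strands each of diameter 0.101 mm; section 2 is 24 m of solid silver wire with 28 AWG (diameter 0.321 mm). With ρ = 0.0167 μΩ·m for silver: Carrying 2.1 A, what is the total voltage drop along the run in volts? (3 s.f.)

ρ = 0.0167 μΩ·m = 1.67×10^-8 Ω·m
Section 1: A_strand = π(5.0500e-05)² = 8.012e-09 m²; R₁ = ρL/(N·A_s) = (1.67×10^-8)(11.4)/(21×8.012e-09) = 1.132 Ω
Section 2: A = π(0.321/2 mm)² = π(1.6050e-04 m)² = 8.093e-08 m²
R₂ = (1.67×10^-8)(24)/(8.093e-08) = 4.953 Ω
R = R₁ + R₂ = 6.084 Ω
V = IR = 2.1 × 6.084 = 12.8 V

12.8 V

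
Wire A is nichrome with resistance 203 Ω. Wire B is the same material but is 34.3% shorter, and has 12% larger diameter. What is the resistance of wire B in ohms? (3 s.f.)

106 Ω

R ∝ L/d², so R_B/R_A = (1 − 34.3/100) × (1 + 12/100)⁻²
= 0.657 × 0.7972 = 0.5238
R_B = 0.5238 × 203 = 106 Ω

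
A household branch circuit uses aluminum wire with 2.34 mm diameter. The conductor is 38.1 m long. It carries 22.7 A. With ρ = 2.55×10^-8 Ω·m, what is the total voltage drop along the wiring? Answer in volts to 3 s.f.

A = π(d/2)² = π(1.1700e-03 m)² = 4.301e-06 m²
R = ρL/A = (2.55×10^-8)(38.1)/(4.301e-06) = 0.2259 Ω
V = IR = 22.7 × 0.2259 = 5.13 V

5.13 V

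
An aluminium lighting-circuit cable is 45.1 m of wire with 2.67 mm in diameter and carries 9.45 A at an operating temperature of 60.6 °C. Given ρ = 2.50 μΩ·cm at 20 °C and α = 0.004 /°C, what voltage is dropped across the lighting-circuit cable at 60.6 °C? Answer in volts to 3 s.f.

ρ = 2.50 μΩ·cm = 2.50×10^-8 Ω·m
A = π(d/2)² = π(1.3350e-03 m)² = 5.599e-06 m²
R₍20₎ = ρL/A = (2.50×10^-8)(45.1)/(5.599e-06) = 0.2014 Ω
R₍60.6₎ = R₍20₎(1 + αΔT) = 0.2014 × (1 + 0.004×40.6) = 0.2341 Ω
V = IR = 9.45 × 0.2341 = 2.21 V

2.21 V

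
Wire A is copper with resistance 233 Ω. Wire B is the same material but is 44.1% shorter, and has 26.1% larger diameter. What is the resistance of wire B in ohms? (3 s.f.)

81.9 Ω

R ∝ L/d², so R_B/R_A = (1 − 44.1/100) × (1 + 26.1/100)⁻²
= 0.559 × 0.6289 = 0.3515
R_B = 0.3515 × 233 = 81.9 Ω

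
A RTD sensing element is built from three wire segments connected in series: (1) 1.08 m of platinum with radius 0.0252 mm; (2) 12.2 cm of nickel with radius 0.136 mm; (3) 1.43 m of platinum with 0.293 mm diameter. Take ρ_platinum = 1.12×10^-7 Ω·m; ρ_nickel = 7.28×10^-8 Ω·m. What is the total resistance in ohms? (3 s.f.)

Seg 1: A = πr² = π(2.5200e-05 m)² = 1.995e-09 m²
R_1 = (1.12×10^-7)(1.08)/(1.995e-09) = 60.63 Ω
Seg 2: A = πr² = π(1.3600e-04 m)² = 5.811e-08 m²
R_2 = (7.28×10^-8)(0.122)/(5.811e-08) = 0.1528 Ω
Seg 3: A = π(d/2)² = π(1.4650e-04 m)² = 6.743e-08 m²
R_3 = (1.12×10^-7)(1.43)/(6.743e-08) = 2.375 Ω
R_total = R_1 + R_2 + R_3 = 63.2 Ω

63.2 Ω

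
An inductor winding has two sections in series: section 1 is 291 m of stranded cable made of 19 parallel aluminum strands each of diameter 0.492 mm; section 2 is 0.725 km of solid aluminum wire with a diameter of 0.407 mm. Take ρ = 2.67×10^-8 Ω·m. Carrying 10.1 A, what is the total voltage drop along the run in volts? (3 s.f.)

Section 1: A_strand = π(2.4600e-04)² = 1.901e-07 m²; R₁ = ρL/(N·A_s) = (2.67×10^-8)(291)/(19×1.901e-07) = 2.151 Ω
Section 2: A = π(d/2)² = π(2.0350e-04 m)² = 1.301e-07 m²
R₂ = (2.67×10^-8)(725)/(1.301e-07) = 148.8 Ω
R = R₁ + R₂ = 150.9 Ω
V = IR = 10.1 × 150.9 = 1520 V

1520 V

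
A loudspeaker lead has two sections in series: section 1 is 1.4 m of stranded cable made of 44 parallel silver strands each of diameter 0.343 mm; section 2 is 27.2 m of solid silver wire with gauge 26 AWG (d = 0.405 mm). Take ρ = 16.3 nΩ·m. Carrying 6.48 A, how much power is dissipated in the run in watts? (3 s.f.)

145 W

ρ = 16.3 nΩ·m = 1.63×10^-8 Ω·m
Section 1: A_strand = π(1.7150e-04)² = 9.240e-08 m²; R₁ = ρL/(N·A_s) = (1.63×10^-8)(1.4)/(44×9.240e-08) = 0.005613 Ω
Section 2: A = π(0.405/2 mm)² = π(2.0250e-04 m)² = 1.288e-07 m²
R₂ = (1.63×10^-8)(27.2)/(1.288e-07) = 3.442 Ω
R = R₁ + R₂ = 3.447 Ω
P = I²R = (6.48)² × 3.447 = 145 W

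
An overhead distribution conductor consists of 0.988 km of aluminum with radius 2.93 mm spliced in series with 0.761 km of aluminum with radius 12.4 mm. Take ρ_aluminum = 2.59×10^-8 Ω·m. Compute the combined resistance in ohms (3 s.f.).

Segment 1: A = πr² = π(2.9300e-03 m)² = 2.697e-05 m²
R₁ = ρL/A = (2.59×10^-8)(988)/(2.697e-05) = 0.9488 Ω
Segment 2: A = πr² = π(1.2400e-02 m)² = 4.831e-04 m²
R₂ = (2.59×10^-8)(761)/(4.831e-04) = 0.0408 Ω
R = R₁ + R₂ = 0.990 Ω

0.990 Ω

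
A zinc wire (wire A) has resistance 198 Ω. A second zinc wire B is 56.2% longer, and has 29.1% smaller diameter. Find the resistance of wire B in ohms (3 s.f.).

R ∝ L/d², so R_B/R_A = (1 + 56.2/100) × (1 − 29.1/100)⁻²
= 1.562 × 1.989 = 3.107
R_B = 3.107 × 198 = 615 Ω

615 Ω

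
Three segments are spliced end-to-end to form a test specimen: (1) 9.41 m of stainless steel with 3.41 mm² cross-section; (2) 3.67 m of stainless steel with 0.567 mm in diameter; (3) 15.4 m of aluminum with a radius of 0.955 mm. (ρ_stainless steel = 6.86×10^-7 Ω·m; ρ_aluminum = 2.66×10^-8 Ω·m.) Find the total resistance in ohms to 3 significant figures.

Seg 1: A = 3.41 mm² = 3.410e-06 m²
R_1 = (6.86×10^-7)(9.41)/(3.410e-06) = 1.893 Ω
Seg 2: A = π(d/2)² = π(2.8350e-04 m)² = 2.525e-07 m²
R_2 = (6.86×10^-7)(3.67)/(2.525e-07) = 9.971 Ω
Seg 3: A = πr² = π(9.5500e-04 m)² = 2.865e-06 m²
R_3 = (2.66×10^-8)(15.4)/(2.865e-06) = 0.143 Ω
R_total = R_1 + R_2 + R_3 = 12.0 Ω

12.0 Ω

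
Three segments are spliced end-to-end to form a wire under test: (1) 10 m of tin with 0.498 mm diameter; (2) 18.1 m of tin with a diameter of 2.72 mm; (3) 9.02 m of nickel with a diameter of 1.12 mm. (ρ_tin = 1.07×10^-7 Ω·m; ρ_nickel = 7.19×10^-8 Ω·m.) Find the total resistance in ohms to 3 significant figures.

Seg 1: A = π(d/2)² = π(2.4900e-04 m)² = 1.948e-07 m²
R_1 = (1.07×10^-7)(10)/(1.948e-07) = 5.493 Ω
Seg 2: A = π(d/2)² = π(1.3600e-03 m)² = 5.811e-06 m²
R_2 = (1.07×10^-7)(18.1)/(5.811e-06) = 0.3333 Ω
Seg 3: A = π(d/2)² = π(5.6000e-04 m)² = 9.852e-07 m²
R_3 = (7.19×10^-8)(9.02)/(9.852e-07) = 0.6583 Ω
R_total = R_1 + R_2 + R_3 = 6.48 Ω

6.48 Ω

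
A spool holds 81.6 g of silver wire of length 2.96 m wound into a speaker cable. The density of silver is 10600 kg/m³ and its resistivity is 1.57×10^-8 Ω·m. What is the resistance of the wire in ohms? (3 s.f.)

A = m/(density·L) = 0.0816/(10600×2.96) = 2.6007e-06 m²
R = ρL/A = (1.57×10^-8)(2.96)/(2.6007e-06) = 0.0179 Ω

0.0179 Ω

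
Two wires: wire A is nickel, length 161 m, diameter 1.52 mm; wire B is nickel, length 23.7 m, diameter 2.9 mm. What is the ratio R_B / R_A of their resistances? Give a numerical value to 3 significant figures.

R ∝ ρL/d², so R_B/R_A = (L_B/L_A) × (d_A/d_B)²
= (23.7/161) × (1.52/2.9)² = 0.0404

0.0404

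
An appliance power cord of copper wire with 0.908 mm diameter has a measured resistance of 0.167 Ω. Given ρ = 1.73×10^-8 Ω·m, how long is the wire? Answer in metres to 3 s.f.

6.25 m

A = π(d/2)² = π(4.5400e-04 m)² = 6.475e-07 m²
L = RA/ρ = (0.167)(6.475e-07)/(1.73×10^-8) = 6.25 m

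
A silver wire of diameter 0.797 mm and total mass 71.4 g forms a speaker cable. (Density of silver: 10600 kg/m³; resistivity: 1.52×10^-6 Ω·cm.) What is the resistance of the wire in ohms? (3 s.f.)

0.411 Ω

ρ = 1.52×10^-6 Ω·cm = 1.52×10^-8 Ω·m
A = π(d/2)² = π(3.9850e-04 m)² = 4.9889e-07 m²
L = m/(density·A) = 0.0714/(10600×4.9889e-07) = 13.5 m
R = ρL/A = (1.52×10^-8)(13.5)/(4.9889e-07) = 0.411 Ω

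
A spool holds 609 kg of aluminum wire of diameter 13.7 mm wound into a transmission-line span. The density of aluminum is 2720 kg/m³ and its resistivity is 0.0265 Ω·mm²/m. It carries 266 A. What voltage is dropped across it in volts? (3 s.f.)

ρ = 0.0265 Ω·mm²/m = 2.65×10^-8 Ω·m
A = π(d/2)² = π(6.8500e-03 m)² = 1.4741e-04 m²
L = m/(density·A) = 609/(2720×1.4741e-04) = 1519 m
R = ρL/A = (2.65×10^-8)(1519)/(1.4741e-04) = 0.273 Ω
V = IR = 266 × 0.273 = 72.6 V

72.6 V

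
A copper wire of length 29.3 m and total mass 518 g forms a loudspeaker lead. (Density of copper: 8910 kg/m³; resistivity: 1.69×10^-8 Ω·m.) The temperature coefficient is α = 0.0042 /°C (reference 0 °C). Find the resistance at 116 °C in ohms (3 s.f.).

0.371 Ω

A = m/(density·L) = 0.518/(8910×29.3) = 1.9842e-06 m²
R = ρL/A = (1.69×10^-8)(29.3)/(1.9842e-06) = 0.2496 Ω
R(116 °C) = 0.2496 × (1 + 0.0042×116) = 0.371 Ω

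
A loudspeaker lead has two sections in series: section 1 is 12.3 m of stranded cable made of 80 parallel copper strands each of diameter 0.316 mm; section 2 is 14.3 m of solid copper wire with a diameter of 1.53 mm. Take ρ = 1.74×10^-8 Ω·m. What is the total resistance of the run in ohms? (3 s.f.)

0.169 Ω

Section 1: A_strand = π(1.5800e-04)² = 7.843e-08 m²; R₁ = ρL/(N·A_s) = (1.74×10^-8)(12.3)/(80×7.843e-08) = 0.03411 Ω
Section 2: A = π(d/2)² = π(7.6500e-04 m)² = 1.839e-06 m²
R₂ = (1.74×10^-8)(14.3)/(1.839e-06) = 0.1353 Ω
R = R₁ + R₂ = 0.169 Ω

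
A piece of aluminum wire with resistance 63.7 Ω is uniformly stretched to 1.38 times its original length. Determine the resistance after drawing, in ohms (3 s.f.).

Volume constant ⇒ A' = A/k with k = 1.38. R' = ρ(kL)/(A/k) = k²R.
R' = 1.904 × 63.7 = 121 Ω

121 Ω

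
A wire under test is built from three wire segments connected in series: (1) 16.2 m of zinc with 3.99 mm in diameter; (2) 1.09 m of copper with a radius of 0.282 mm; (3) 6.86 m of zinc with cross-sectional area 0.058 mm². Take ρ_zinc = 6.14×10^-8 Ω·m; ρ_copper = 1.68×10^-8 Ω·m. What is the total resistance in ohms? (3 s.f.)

Seg 1: A = π(d/2)² = π(1.9950e-03 m)² = 1.250e-05 m²
R_1 = (6.14×10^-8)(16.2)/(1.250e-05) = 0.07955 Ω
Seg 2: A = πr² = π(2.8200e-04 m)² = 2.498e-07 m²
R_2 = (1.68×10^-8)(1.09)/(2.498e-07) = 0.0733 Ω
Seg 3: A = 0.058 mm² = 5.800e-08 m²
R_3 = (6.14×10^-8)(6.86)/(5.800e-08) = 7.262 Ω
R_total = R_1 + R_2 + R_3 = 7.41 Ω

7.41 Ω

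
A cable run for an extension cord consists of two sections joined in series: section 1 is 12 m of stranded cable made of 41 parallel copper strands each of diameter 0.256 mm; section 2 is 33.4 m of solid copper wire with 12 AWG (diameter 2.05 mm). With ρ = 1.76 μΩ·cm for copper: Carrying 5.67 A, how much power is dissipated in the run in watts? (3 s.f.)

ρ = 1.76 μΩ·cm = 1.76×10^-8 Ω·m
Section 1: A_strand = π(1.2800e-04)² = 5.147e-08 m²; R₁ = ρL/(N·A_s) = (1.76×10^-8)(12)/(41×5.147e-08) = 0.1001 Ω
Section 2: A = π(2.05/2 mm)² = π(1.0250e-03 m)² = 3.301e-06 m²
R₂ = (1.76×10^-8)(33.4)/(3.301e-06) = 0.1781 Ω
R = R₁ + R₂ = 0.2782 Ω
P = I²R = (5.67)² × 0.2782 = 8.94 W

8.94 W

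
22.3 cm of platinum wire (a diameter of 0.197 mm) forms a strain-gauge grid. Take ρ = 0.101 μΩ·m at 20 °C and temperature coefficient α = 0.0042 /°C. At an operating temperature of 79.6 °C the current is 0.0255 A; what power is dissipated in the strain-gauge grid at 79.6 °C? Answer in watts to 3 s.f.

6.01×10^-4 W

ρ = 0.101 μΩ·m = 1.01×10^-7 Ω·m
A = π(d/2)² = π(9.8500e-05 m)² = 3.048e-08 m²
R₍20₎ = ρL/A = (1.01×10^-7)(0.223)/(3.048e-08) = 0.7389 Ω
R₍79.6₎ = R₍20₎(1 + αΔT) = 0.7389 × (1 + 0.0042×59.6) = 0.9239 Ω
P = I²R = (0.0255)² × 0.9239 = 6.01×10^-4 W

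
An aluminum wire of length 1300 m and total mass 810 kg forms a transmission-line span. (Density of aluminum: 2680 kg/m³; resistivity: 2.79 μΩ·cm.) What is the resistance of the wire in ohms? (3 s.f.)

0.156 Ω

ρ = 2.79 μΩ·cm = 2.79×10^-8 Ω·m
A = m/(density·L) = 810/(2680×1300) = 2.3249e-04 m²
R = ρL/A = (2.79×10^-8)(1300)/(2.3249e-04) = 0.156 Ω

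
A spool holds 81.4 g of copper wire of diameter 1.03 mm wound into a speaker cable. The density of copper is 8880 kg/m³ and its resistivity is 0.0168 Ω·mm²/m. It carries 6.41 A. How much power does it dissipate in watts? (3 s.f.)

9.11 W

ρ = 0.0168 Ω·mm²/m = 1.68×10^-8 Ω·m
A = π(d/2)² = π(5.1500e-04 m)² = 8.3323e-07 m²
L = m/(density·A) = 0.0814/(8880×8.3323e-07) = 11 m
R = ρL/A = (1.68×10^-8)(11)/(8.3323e-07) = 0.2218 Ω
P = I²R = (6.41)² × 0.2218 = 9.11 W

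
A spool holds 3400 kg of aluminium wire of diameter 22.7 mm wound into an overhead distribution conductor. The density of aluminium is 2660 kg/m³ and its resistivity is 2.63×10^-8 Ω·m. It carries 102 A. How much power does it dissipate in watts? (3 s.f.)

A = π(d/2)² = π(1.1350e-02 m)² = 4.0471e-04 m²
L = m/(density·A) = 3400/(2660×4.0471e-04) = 3158 m
R = ρL/A = (2.63×10^-8)(3158)/(4.0471e-04) = 0.2052 Ω
P = I²R = (102)² × 0.2052 = 2140 W

2140 W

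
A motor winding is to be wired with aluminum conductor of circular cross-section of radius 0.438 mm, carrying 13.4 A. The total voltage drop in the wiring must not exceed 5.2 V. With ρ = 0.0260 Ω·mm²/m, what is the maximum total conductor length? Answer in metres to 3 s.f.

9.00 m

ρ = 0.0260 Ω·mm²/m = 2.60×10^-8 Ω·m
A = πr² = π(4.3800e-04 m)² = 6.027e-07 m²
L_max = V_max·A/(1·ρI) = (5.2)(6.027e-07)/(2.60×10^-8×13.4) = 9.00 m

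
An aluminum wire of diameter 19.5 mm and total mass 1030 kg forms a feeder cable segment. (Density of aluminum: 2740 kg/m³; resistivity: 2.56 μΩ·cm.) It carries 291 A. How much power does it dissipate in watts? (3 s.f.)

9140 W

ρ = 2.56 μΩ·cm = 2.56×10^-8 Ω·m
A = π(d/2)² = π(9.7500e-03 m)² = 2.9865e-04 m²
L = m/(density·A) = 1030/(2740×2.9865e-04) = 1259 m
R = ρL/A = (2.56×10^-8)(1259)/(2.9865e-04) = 0.1079 Ω
P = I²R = (291)² × 0.1079 = 9140 W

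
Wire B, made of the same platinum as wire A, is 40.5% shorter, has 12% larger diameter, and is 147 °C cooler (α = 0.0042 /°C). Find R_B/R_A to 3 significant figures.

0.181

R ∝ ρL/d² with ρ ∝ (1+αΔT), so R_B/R_A = (1 − 40.5/100) × (1 + 12/100)⁻² × (1 − 0.0042×147)
= 0.595 × 0.7972 × 0.3826 = 0.181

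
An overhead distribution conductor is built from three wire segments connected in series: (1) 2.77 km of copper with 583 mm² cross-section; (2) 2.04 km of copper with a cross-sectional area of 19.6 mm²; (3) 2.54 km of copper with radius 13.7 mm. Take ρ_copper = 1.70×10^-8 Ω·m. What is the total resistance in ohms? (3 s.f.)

1.92 Ω

Seg 1: A = 583 mm² = 5.830e-04 m²
R_1 = (1.70×10^-8)(2770)/(5.830e-04) = 0.08077 Ω
Seg 2: A = 19.6 mm² = 1.960e-05 m²
R_2 = (1.70×10^-8)(2040)/(1.960e-05) = 1.769 Ω
Seg 3: A = πr² = π(1.3700e-02 m)² = 5.896e-04 m²
R_3 = (1.70×10^-8)(2540)/(5.896e-04) = 0.07323 Ω
R_total = R_1 + R_2 + R_3 = 1.92 Ω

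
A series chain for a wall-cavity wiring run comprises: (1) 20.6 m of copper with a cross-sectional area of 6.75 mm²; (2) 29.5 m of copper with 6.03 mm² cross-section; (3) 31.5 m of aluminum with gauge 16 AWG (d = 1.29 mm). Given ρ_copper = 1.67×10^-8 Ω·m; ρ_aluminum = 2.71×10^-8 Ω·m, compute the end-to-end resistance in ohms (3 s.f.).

0.786 Ω

Seg 1: A = 6.75 mm² = 6.750e-06 m²
R_1 = (1.67×10^-8)(20.6)/(6.750e-06) = 0.05097 Ω
Seg 2: A = 6.03 mm² = 6.030e-06 m²
R_2 = (1.67×10^-8)(29.5)/(6.030e-06) = 0.0817 Ω
Seg 3: A = π(1.29/2 mm)² = π(6.4500e-04 m)² = 1.307e-06 m²
R_3 = (2.71×10^-8)(31.5)/(1.307e-06) = 0.6531 Ω
R_total = R_1 + R_2 + R_3 = 0.786 Ω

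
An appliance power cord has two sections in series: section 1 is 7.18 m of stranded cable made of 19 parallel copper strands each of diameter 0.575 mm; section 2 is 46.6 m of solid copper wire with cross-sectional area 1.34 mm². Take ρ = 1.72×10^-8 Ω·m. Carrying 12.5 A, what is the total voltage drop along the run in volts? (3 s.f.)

Section 1: A_strand = π(2.8750e-04)² = 2.597e-07 m²; R₁ = ρL/(N·A_s) = (1.72×10^-8)(7.18)/(19×2.597e-07) = 0.02503 Ω
Section 2: A = 1.34 mm² = 1.340e-06 m²
R₂ = (1.72×10^-8)(46.6)/(1.340e-06) = 0.5981 Ω
R = R₁ + R₂ = 0.6232 Ω
V = IR = 12.5 × 0.6232 = 7.79 V

7.79 V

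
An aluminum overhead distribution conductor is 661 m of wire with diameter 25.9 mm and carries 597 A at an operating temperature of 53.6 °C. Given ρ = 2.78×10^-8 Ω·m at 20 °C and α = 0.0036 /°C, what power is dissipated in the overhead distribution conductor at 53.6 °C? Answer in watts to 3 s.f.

A = π(d/2)² = π(1.2950e-02 m)² = 5.269e-04 m²
R₍20₎ = ρL/A = (2.78×10^-8)(661)/(5.269e-04) = 0.03488 Ω
R₍53.6₎ = R₍20₎(1 + αΔT) = 0.03488 × (1 + 0.0036×33.6) = 0.0391 Ω
P = I²R = (597)² × 0.0391 = 13900 W

13900 W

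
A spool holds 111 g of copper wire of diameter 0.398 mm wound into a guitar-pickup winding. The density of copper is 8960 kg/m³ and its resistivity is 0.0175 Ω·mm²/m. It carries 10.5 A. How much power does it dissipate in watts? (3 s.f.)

1540 W

ρ = 0.0175 Ω·mm²/m = 1.75×10^-8 Ω·m
A = π(d/2)² = π(1.9900e-04 m)² = 1.2441e-07 m²
L = m/(density·A) = 0.111/(8960×1.2441e-07) = 99.58 m
R = ρL/A = (1.75×10^-8)(99.58)/(1.2441e-07) = 14.01 Ω
P = I²R = (10.5)² × 14.01 = 1540 W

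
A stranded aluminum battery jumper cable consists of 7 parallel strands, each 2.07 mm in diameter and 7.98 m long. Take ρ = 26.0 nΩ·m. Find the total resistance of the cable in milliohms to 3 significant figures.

ρ = 26.0 nΩ·m = 2.60×10^-8 Ω·m
A_strand = π(1.0350e-03 m)² = 3.365e-06 m²
R_strand = ρL/A = (2.60×10^-8)(7.98)/(3.365e-06) = 0.06165 Ω
R_total = R_strand/N = 0.06165/7 = 8.81 mΩ

8.81 mΩ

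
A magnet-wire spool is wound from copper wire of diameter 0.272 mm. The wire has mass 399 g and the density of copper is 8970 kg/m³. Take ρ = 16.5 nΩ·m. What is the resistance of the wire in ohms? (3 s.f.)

ρ = 16.5 nΩ·m = 1.65×10^-8 Ω·m
A = π(d/2)² = π(1.3600e-04 m)² = 5.8107e-08 m²
L = m/(density·A) = 0.399/(8970×5.8107e-08) = 765.5 m
R = ρL/A = (1.65×10^-8)(765.5)/(5.8107e-08) = 217 Ω

217 Ω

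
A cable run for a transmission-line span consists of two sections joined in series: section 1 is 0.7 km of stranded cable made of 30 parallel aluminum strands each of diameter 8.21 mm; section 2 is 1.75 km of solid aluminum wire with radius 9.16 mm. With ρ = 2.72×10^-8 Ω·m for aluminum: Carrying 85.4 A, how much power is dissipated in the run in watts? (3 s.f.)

1400 W

Section 1: A_strand = π(4.1050e-03)² = 5.294e-05 m²; R₁ = ρL/(N·A_s) = (2.72×10^-8)(700)/(30×5.294e-05) = 0.01199 Ω
Section 2: A = πr² = π(9.1600e-03 m)² = 2.636e-04 m²
R₂ = (2.72×10^-8)(1750)/(2.636e-04) = 0.1806 Ω
R = R₁ + R₂ = 0.1926 Ω
P = I²R = (85.4)² × 0.1926 = 1400 W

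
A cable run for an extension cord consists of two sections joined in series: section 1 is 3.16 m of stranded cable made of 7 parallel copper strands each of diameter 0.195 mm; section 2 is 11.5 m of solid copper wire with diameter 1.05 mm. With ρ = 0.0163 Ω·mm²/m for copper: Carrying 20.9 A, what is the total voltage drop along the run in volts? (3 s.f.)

9.67 V

ρ = 0.0163 Ω·mm²/m = 1.63×10^-8 Ω·m
Section 1: A_strand = π(9.7500e-05)² = 2.986e-08 m²; R₁ = ρL/(N·A_s) = (1.63×10^-8)(3.16)/(7×2.986e-08) = 0.2464 Ω
Section 2: A = π(d/2)² = π(5.2500e-04 m)² = 8.659e-07 m²
R₂ = (1.63×10^-8)(11.5)/(8.659e-07) = 0.2165 Ω
R = R₁ + R₂ = 0.4629 Ω
V = IR = 20.9 × 0.4629 = 9.67 V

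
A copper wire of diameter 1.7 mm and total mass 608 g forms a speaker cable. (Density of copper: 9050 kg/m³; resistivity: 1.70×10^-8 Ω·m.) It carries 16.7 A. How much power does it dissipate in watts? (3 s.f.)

A = π(d/2)² = π(8.5000e-04 m)² = 2.2698e-06 m²
L = m/(density·A) = 0.608/(9050×2.2698e-06) = 29.6 m
R = ρL/A = (1.70×10^-8)(29.6)/(2.2698e-06) = 0.2217 Ω
P = I²R = (16.7)² × 0.2217 = 61.8 W

61.8 W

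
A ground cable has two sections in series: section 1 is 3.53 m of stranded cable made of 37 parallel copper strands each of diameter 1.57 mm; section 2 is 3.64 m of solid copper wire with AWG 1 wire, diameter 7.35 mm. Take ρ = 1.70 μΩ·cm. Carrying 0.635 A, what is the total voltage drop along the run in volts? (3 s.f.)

0.00146 V

ρ = 1.70 μΩ·cm = 1.70×10^-8 Ω·m
Section 1: A_strand = π(7.8500e-04)² = 1.936e-06 m²; R₁ = ρL/(N·A_s) = (1.70×10^-8)(3.53)/(37×1.936e-06) = 8.378×10^-4 Ω
Section 2: A = π(7.35/2 mm)² = π(3.6750e-03 m)² = 4.243e-05 m²
R₂ = (1.70×10^-8)(3.64)/(4.243e-05) = 0.001458 Ω
R = R₁ + R₂ = 0.002296 Ω
V = IR = 0.635 × 0.002296 = 0.00146 V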